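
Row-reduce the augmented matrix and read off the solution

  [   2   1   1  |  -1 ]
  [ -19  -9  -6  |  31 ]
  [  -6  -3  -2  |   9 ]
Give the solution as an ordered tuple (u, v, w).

Multiply r1 by 1/2.
  [   1  1/2  1/2  |  -1/2 ]
  [ -19   -9   -6  |    31 ]
  [  -6   -3   -2  |     9 ]
Add 19 times r1 to r2.
  [  1  1/2  1/2  |  -1/2 ]
  [  0  1/2  7/2  |  43/2 ]
  [ -6   -3   -2  |     9 ]
Add 6 times r1 to r3.
  [ 1  1/2  1/2  |  -1/2 ]
  [ 0  1/2  7/2  |  43/2 ]
  [ 0    0    1  |     6 ]
Multiply r2 by 2.
  [ 1  1/2  1/2  |  -1/2 ]
  [ 0    1    7  |    43 ]
  [ 0    0    1  |     6 ]
Subtract 7 times r3 from r2.
  [ 1  1/2  1/2  |  -1/2 ]
  [ 0    1    0  |     1 ]
  [ 0    0    1  |     6 ]
Subtract 1/2 times r3 from r1.
  [ 1  1/2  0  |  -7/2 ]
  [ 0    1  0  |     1 ]
  [ 0    0  1  |     6 ]
Subtract 1/2 times r2 from r1.
  [ 1  0  0  |  -4 ]
  [ 0  1  0  |   1 ]
  [ 0  0  1  |   6 ]
Reading off the last column: u = -4, v = 1, w = 6.

(-4, 1, 6)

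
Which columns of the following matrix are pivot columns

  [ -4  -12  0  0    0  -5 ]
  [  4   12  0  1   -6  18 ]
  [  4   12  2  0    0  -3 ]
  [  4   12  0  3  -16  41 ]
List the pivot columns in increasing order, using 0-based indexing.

r1 := -1/4·r1
  [ 1   3  0  0    0  5/4 ]
  [ 4  12  0  1   -6   18 ]
  [ 4  12  2  0    0   -3 ]
  [ 4  12  0  3  -16   41 ]
r2 := r2 − 4·r1
  [ 1   3  0  0    0  5/4 ]
  [ 0   0  0  1   -6   13 ]
  [ 4  12  2  0    0   -3 ]
  [ 4  12  0  3  -16   41 ]
r3 := r3 − 4·r1
  [ 1   3  0  0    0  5/4 ]
  [ 0   0  0  1   -6   13 ]
  [ 0   0  2  0    0   -8 ]
  [ 4  12  0  3  -16   41 ]
r4 := r4 − 4·r1
  [ 1  3  0  0    0  5/4 ]
  [ 0  0  0  1   -6   13 ]
  [ 0  0  2  0    0   -8 ]
  [ 0  0  0  3  -16   36 ]
r2 ↔ r3
  [ 1  3  0  0    0  5/4 ]
  [ 0  0  2  0    0   -8 ]
  [ 0  0  0  1   -6   13 ]
  [ 0  0  0  3  -16   36 ]
r2 := 1/2·r2
  [ 1  3  0  0    0  5/4 ]
  [ 0  0  1  0    0   -4 ]
  [ 0  0  0  1   -6   13 ]
  [ 0  0  0  3  -16   36 ]
r4 := r4 − 3·r3
  [ 1  3  0  0   0  5/4 ]
  [ 0  0  1  0   0   -4 ]
  [ 0  0  0  1  -6   13 ]
  [ 0  0  0  0   2   -3 ]
r4 := 1/2·r4
  [ 1  3  0  0   0   5/4 ]
  [ 0  0  1  0   0    -4 ]
  [ 0  0  0  1  -6    13 ]
  [ 0  0  0  0   1  -3/2 ]
r3 := r3 + 6·r4
  [ 1  3  0  0  0   5/4 ]
  [ 0  0  1  0  0    -4 ]
  [ 0  0  0  1  0     4 ]
  [ 0  0  0  0  1  -3/2 ]
Pivot columns are the columns containing a leading 1.

0, 2, 3, 4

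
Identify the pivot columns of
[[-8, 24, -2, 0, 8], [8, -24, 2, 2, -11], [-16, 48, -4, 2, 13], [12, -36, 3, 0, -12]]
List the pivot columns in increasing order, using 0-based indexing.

0, 3

ρ1 → -1/8·ρ1
  [   1   -3  1/4  0   -1 ]
  [   8  -24    2  2  -11 ]
  [ -16   48   -4  2   13 ]
  [  12  -36    3  0  -12 ]
ρ2 → ρ2 − 8·ρ1
  [   1   -3  1/4  0   -1 ]
  [   0    0    0  2   -3 ]
  [ -16   48   -4  2   13 ]
  [  12  -36    3  0  -12 ]
ρ3 → ρ3 + 16·ρ1
  [  1   -3  1/4  0   -1 ]
  [  0    0    0  2   -3 ]
  [  0    0    0  2   -3 ]
  [ 12  -36    3  0  -12 ]
ρ4 → ρ4 − 12·ρ1
  [ 1  -3  1/4  0  -1 ]
  [ 0   0    0  2  -3 ]
  [ 0   0    0  2  -3 ]
  [ 0   0    0  0   0 ]
ρ2 → 1/2·ρ2
  [ 1  -3  1/4  0    -1 ]
  [ 0   0    0  1  -3/2 ]
  [ 0   0    0  2    -3 ]
  [ 0   0    0  0     0 ]
ρ3 → ρ3 − 2·ρ2
  [ 1  -3  1/4  0    -1 ]
  [ 0   0    0  1  -3/2 ]
  [ 0   0    0  0     0 ]
  [ 0   0    0  0     0 ]
Pivot columns are the columns containing a leading 1.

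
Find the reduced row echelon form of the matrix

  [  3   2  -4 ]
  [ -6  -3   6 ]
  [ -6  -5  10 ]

ρ1 := 1/3·ρ1
ρ2 := ρ2 + 6·ρ1
ρ3 := ρ3 + 6·ρ1
ρ3 := ρ3 + ρ2
ρ1 := ρ1 − 2/3·ρ2

[[1, 0, 0], [0, 1, -2], [0, 0, 0]]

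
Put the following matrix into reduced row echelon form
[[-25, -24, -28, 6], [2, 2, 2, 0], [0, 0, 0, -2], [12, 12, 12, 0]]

[[1, 0, 4, 0], [0, 1, -3, 0], [0, 0, 0, 1], [0, 0, 0, 0]]

r1 := -1/25·r1
  [  1  24/25  28/25  -6/25 ]
  [  2      2      2      0 ]
  [  0      0      0     -2 ]
  [ 12     12     12      0 ]
r2 := r2 − 2·r1
  [  1  24/25  28/25  -6/25 ]
  [  0   2/25  -6/25  12/25 ]
  [  0      0      0     -2 ]
  [ 12     12     12      0 ]
r4 := r4 − 12·r1
  [ 1  24/25   28/25  -6/25 ]
  [ 0   2/25   -6/25  12/25 ]
  [ 0      0       0     -2 ]
  [ 0  12/25  -36/25  72/25 ]
r2 := 25/2·r2
  [ 1  24/25   28/25  -6/25 ]
  [ 0      1      -3      6 ]
  [ 0      0       0     -2 ]
  [ 0  12/25  -36/25  72/25 ]
r4 := r4 − 12/25·r2
  [ 1  24/25  28/25  -6/25 ]
  [ 0      1     -3      6 ]
  [ 0      0      0     -2 ]
  [ 0      0      0      0 ]
r3 := -1/2·r3
  [ 1  24/25  28/25  -6/25 ]
  [ 0      1     -3      6 ]
  [ 0      0      0      1 ]
  [ 0      0      0      0 ]
r2 := r2 − 6·r3
  [ 1  24/25  28/25  -6/25 ]
  [ 0      1     -3      0 ]
  [ 0      0      0      1 ]
  [ 0      0      0      0 ]
r1 := r1 + 6/25·r3
  [ 1  24/25  28/25  0 ]
  [ 0      1     -3  0 ]
  [ 0      0      0  1 ]
  [ 0      0      0  0 ]
r1 := r1 − 24/25·r2
  [ 1  0   4  0 ]
  [ 0  1  -3  0 ]
  [ 0  0   0  1 ]
  [ 0  0   0  0 ]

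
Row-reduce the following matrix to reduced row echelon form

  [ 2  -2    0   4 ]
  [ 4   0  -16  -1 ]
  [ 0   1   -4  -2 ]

[[1, 0, -4, 0], [0, 1, -4, 0], [0, 0, 0, 1]]

R1 → 1/2·R1
  [ 1  -1    0   2 ]
  [ 4   0  -16  -1 ]
  [ 0   1   -4  -2 ]
R2 → R2 − 4·R1
  [ 1  -1    0   2 ]
  [ 0   4  -16  -9 ]
  [ 0   1   -4  -2 ]
R2 → 1/4·R2
  [ 1  -1   0     2 ]
  [ 0   1  -4  -9/4 ]
  [ 0   1  -4    -2 ]
R3 → R3 − R2
  [ 1  -1   0     2 ]
  [ 0   1  -4  -9/4 ]
  [ 0   0   0   1/4 ]
R3 → 4·R3
  [ 1  -1   0     2 ]
  [ 0   1  -4  -9/4 ]
  [ 0   0   0     1 ]
R2 → R2 + 9/4·R3
  [ 1  -1   0  2 ]
  [ 0   1  -4  0 ]
  [ 0   0   0  1 ]
R1 → R1 − 2·R3
  [ 1  -1   0  0 ]
  [ 0   1  -4  0 ]
  [ 0   0   0  1 ]
R1 → R1 + R2
  [ 1  0  -4  0 ]
  [ 0  1  -4  0 ]
  [ 0  0   0  1 ]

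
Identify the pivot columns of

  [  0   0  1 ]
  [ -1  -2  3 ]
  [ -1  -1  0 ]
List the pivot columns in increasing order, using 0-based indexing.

Swap ρ1 and ρ2.
Multiply ρ1 by -1.
Add ρ1 to ρ3.
Swap ρ2 and ρ3.
Add 3 times ρ3 to ρ2.
Add 3 times ρ3 to ρ1.
Subtract 2 times ρ2 from ρ1.
Pivot columns are the columns containing a leading 1.

0, 1, 2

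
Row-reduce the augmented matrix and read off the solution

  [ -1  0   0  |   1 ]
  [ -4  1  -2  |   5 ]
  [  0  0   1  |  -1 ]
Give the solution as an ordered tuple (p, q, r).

R1 -> -1·R1
  [  1  0   0  |  -1 ]
  [ -4  1  -2  |   5 ]
  [  0  0   1  |  -1 ]
R2 -> R2 + 4·R1
  [ 1  0   0  |  -1 ]
  [ 0  1  -2  |   1 ]
  [ 0  0   1  |  -1 ]
R2 -> R2 + 2·R3
  [ 1  0  0  |  -1 ]
  [ 0  1  0  |  -1 ]
  [ 0  0  1  |  -1 ]
Reading off the last column: p = -1, q = -1, r = -1.

(-1, -1, -1)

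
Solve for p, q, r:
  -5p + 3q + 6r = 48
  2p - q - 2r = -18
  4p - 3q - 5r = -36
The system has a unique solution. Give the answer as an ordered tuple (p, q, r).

(-6, -6, 6)

Form the augmented matrix and row-reduce:
  [ -5   3   6  |   48 ]
  [  2  -1  -2  |  -18 ]
  [  4  -3  -5  |  -36 ]
R1 := -1/5·R1
  [ 1  -3/5  -6/5  |  -48/5 ]
  [ 2    -1    -2  |    -18 ]
  [ 4    -3    -5  |    -36 ]
R2 := R2 − 2·R1
  [ 1  -3/5  -6/5  |  -48/5 ]
  [ 0   1/5   2/5  |    6/5 ]
  [ 4    -3    -5  |    -36 ]
R3 := R3 − 4·R1
  [ 1  -3/5  -6/5  |  -48/5 ]
  [ 0   1/5   2/5  |    6/5 ]
  [ 0  -3/5  -1/5  |   12/5 ]
R2 := 5·R2
  [ 1  -3/5  -6/5  |  -48/5 ]
  [ 0     1     2  |      6 ]
  [ 0  -3/5  -1/5  |   12/5 ]
R3 := R3 + 3/5·R2
  [ 1  -3/5  -6/5  |  -48/5 ]
  [ 0     1     2  |      6 ]
  [ 0     0     1  |      6 ]
R2 := R2 − 2·R3
  [ 1  -3/5  -6/5  |  -48/5 ]
  [ 0     1     0  |     -6 ]
  [ 0     0     1  |      6 ]
R1 := R1 + 6/5·R3
  [ 1  -3/5  0  |  -12/5 ]
  [ 0     1  0  |     -6 ]
  [ 0     0  1  |      6 ]
R1 := R1 + 3/5·R2
  [ 1  0  0  |  -6 ]
  [ 0  1  0  |  -6 ]
  [ 0  0  1  |   6 ]
Reading off the last column: p = -6, q = -6, r = 6.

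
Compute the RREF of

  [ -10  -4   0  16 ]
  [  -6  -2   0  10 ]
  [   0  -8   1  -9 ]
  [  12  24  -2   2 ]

r1 ← -1/10·r1
  [  1  2/5   0  -8/5 ]
  [ -6   -2   0    10 ]
  [  0   -8   1    -9 ]
  [ 12   24  -2     2 ]
r2 ← r2 + 6·r1
  [  1  2/5   0  -8/5 ]
  [  0  2/5   0   2/5 ]
  [  0   -8   1    -9 ]
  [ 12   24  -2     2 ]
r4 ← r4 − 12·r1
  [ 1   2/5   0   -8/5 ]
  [ 0   2/5   0    2/5 ]
  [ 0    -8   1     -9 ]
  [ 0  96/5  -2  106/5 ]
r2 ← 5/2·r2
  [ 1   2/5   0   -8/5 ]
  [ 0     1   0      1 ]
  [ 0    -8   1     -9 ]
  [ 0  96/5  -2  106/5 ]
r3 ← r3 + 8·r2
  [ 1   2/5   0   -8/5 ]
  [ 0     1   0      1 ]
  [ 0     0   1     -1 ]
  [ 0  96/5  -2  106/5 ]
r4 ← r4 − 96/5·r2
  [ 1  2/5   0  -8/5 ]
  [ 0    1   0     1 ]
  [ 0    0   1    -1 ]
  [ 0    0  -2     2 ]
r4 ← r4 + 2·r3
  [ 1  2/5  0  -8/5 ]
  [ 0    1  0     1 ]
  [ 0    0  1    -1 ]
  [ 0    0  0     0 ]
r1 ← r1 − 2/5·r2
  [ 1  0  0  -2 ]
  [ 0  1  0   1 ]
  [ 0  0  1  -1 ]
  [ 0  0  0   0 ]

[[1, 0, 0, -2], [0, 1, 0, 1], [0, 0, 1, -1], [0, 0, 0, 0]]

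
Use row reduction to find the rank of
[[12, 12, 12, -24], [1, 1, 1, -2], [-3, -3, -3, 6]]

R1 -> 1/12·R1
  [  1   1   1  -2 ]
  [  1   1   1  -2 ]
  [ -3  -3  -3   6 ]
R2 -> R2 − R1
  [  1   1   1  -2 ]
  [  0   0   0   0 ]
  [ -3  -3  -3   6 ]
R3 -> R3 + 3·R1
  [ 1  1  1  -2 ]
  [ 0  0  0   0 ]
  [ 0  0  0   0 ]
The reduced form has 1 nonzero row.

rank = 1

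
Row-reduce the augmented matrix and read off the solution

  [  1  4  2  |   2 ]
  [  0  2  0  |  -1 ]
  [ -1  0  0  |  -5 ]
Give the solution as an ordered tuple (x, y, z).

(5, -1/2, -1/2)

Add R1 to R3.
  [ 1  4  2  |   2 ]
  [ 0  2  0  |  -1 ]
  [ 0  4  2  |  -3 ]
Multiply R2 by 1/2.
  [ 1  4  2  |     2 ]
  [ 0  1  0  |  -1/2 ]
  [ 0  4  2  |    -3 ]
Subtract 4 times R2 from R3.
  [ 1  4  2  |     2 ]
  [ 0  1  0  |  -1/2 ]
  [ 0  0  2  |    -1 ]
Multiply R3 by 1/2.
  [ 1  4  2  |     2 ]
  [ 0  1  0  |  -1/2 ]
  [ 0  0  1  |  -1/2 ]
Subtract 2 times R3 from R1.
  [ 1  4  0  |     3 ]
  [ 0  1  0  |  -1/2 ]
  [ 0  0  1  |  -1/2 ]
Subtract 4 times R2 from R1.
  [ 1  0  0  |     5 ]
  [ 0  1  0  |  -1/2 ]
  [ 0  0  1  |  -1/2 ]
Reading off the last column: x = 5, y = -1/2, z = -1/2.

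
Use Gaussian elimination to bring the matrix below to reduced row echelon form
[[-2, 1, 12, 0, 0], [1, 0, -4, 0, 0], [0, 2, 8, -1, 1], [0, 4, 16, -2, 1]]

[[1, 0, -4, 0, 0], [0, 1, 4, 0, 0], [0, 0, 0, 1, 0], [0, 0, 0, 0, 1]]

ρ1 → -1/2·ρ1
  [ 1  -1/2  -6   0  0 ]
  [ 1     0  -4   0  0 ]
  [ 0     2   8  -1  1 ]
  [ 0     4  16  -2  1 ]
ρ2 → ρ2 − ρ1
  [ 1  -1/2  -6   0  0 ]
  [ 0   1/2   2   0  0 ]
  [ 0     2   8  -1  1 ]
  [ 0     4  16  -2  1 ]
ρ2 → 2·ρ2
  [ 1  -1/2  -6   0  0 ]
  [ 0     1   4   0  0 ]
  [ 0     2   8  -1  1 ]
  [ 0     4  16  -2  1 ]
ρ3 → ρ3 − 2·ρ2
  [ 1  -1/2  -6   0  0 ]
  [ 0     1   4   0  0 ]
  [ 0     0   0  -1  1 ]
  [ 0     4  16  -2  1 ]
ρ4 → ρ4 − 4·ρ2
  [ 1  -1/2  -6   0  0 ]
  [ 0     1   4   0  0 ]
  [ 0     0   0  -1  1 ]
  [ 0     0   0  -2  1 ]
ρ3 → -1·ρ3
  [ 1  -1/2  -6   0   0 ]
  [ 0     1   4   0   0 ]
  [ 0     0   0   1  -1 ]
  [ 0     0   0  -2   1 ]
ρ4 → ρ4 + 2·ρ3
  [ 1  -1/2  -6  0   0 ]
  [ 0     1   4  0   0 ]
  [ 0     0   0  1  -1 ]
  [ 0     0   0  0  -1 ]
ρ4 → -1·ρ4
  [ 1  -1/2  -6  0   0 ]
  [ 0     1   4  0   0 ]
  [ 0     0   0  1  -1 ]
  [ 0     0   0  0   1 ]
ρ3 → ρ3 + ρ4
  [ 1  -1/2  -6  0  0 ]
  [ 0     1   4  0  0 ]
  [ 0     0   0  1  0 ]
  [ 0     0   0  0  1 ]
ρ1 → ρ1 + 1/2·ρ2
  [ 1  0  -4  0  0 ]
  [ 0  1   4  0  0 ]
  [ 0  0   0  1  0 ]
  [ 0  0   0  0  1 ]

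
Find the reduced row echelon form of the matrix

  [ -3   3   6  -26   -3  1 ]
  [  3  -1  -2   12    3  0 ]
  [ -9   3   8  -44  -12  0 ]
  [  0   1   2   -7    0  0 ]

[[1, 0, 0, 5/3, 1, 0], [0, 1, 0, 1, 3, 0], [0, 0, 1, -4, -3/2, 0], [0, 0, 0, 0, 0, 1]]

R1 -> -1/3·R1
R2 -> R2 − 3·R1
R3 -> R3 + 9·R1
R2 -> 1/2·R2
R3 -> R3 + 6·R2
R4 -> R4 − R2
R3 -> 1/2·R3
R4 -> -2·R4
R2 -> R2 − 1/2·R4
R1 -> R1 + 1/3·R4
R2 -> R2 − 2·R3
R1 -> R1 + 2·R3
R1 -> R1 + R2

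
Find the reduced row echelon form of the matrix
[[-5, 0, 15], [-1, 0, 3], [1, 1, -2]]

r1 ← -1/5·r1
  [  1  0  -3 ]
  [ -1  0   3 ]
  [  1  1  -2 ]
r2 ← r2 + r1
  [ 1  0  -3 ]
  [ 0  0   0 ]
  [ 1  1  -2 ]
r3 ← r3 − r1
  [ 1  0  -3 ]
  [ 0  0   0 ]
  [ 0  1   1 ]
r2 <=> r3
  [ 1  0  -3 ]
  [ 0  1   1 ]
  [ 0  0   0 ]

[[1, 0, -3], [0, 1, 1], [0, 0, 0]]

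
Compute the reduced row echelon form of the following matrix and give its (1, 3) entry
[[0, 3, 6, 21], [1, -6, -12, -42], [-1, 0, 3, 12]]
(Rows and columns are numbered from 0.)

R1 ↔ R2
  [  1  -6  -12  -42 ]
  [  0   3    6   21 ]
  [ -1   0    3   12 ]
R3 ← R3 + R1
  [ 1  -6  -12  -42 ]
  [ 0   3    6   21 ]
  [ 0  -6   -9  -30 ]
R2 ← 1/3·R2
  [ 1  -6  -12  -42 ]
  [ 0   1    2    7 ]
  [ 0  -6   -9  -30 ]
R3 ← R3 + 6·R2
  [ 1  -6  -12  -42 ]
  [ 0   1    2    7 ]
  [ 0   0    3   12 ]
R3 ← 1/3·R3
  [ 1  -6  -12  -42 ]
  [ 0   1    2    7 ]
  [ 0   0    1    4 ]
R2 ← R2 − 2·R3
  [ 1  -6  -12  -42 ]
  [ 0   1    0   -1 ]
  [ 0   0    1    4 ]
R1 ← R1 + 12·R3
  [ 1  -6  0   6 ]
  [ 0   1  0  -1 ]
  [ 0   0  1   4 ]
R1 ← R1 + 6·R2
  [ 1  0  0   0 ]
  [ 0  1  0  -1 ]
  [ 0  0  1   4 ]

-1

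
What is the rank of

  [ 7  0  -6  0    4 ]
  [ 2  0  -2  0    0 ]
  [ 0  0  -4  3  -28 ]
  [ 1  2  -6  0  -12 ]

r1 := 1/7·r1
  [ 1  0  -6/7  0  4/7 ]
  [ 2  0    -2  0    0 ]
  [ 0  0    -4  3  -28 ]
  [ 1  2    -6  0  -12 ]
r2 := r2 − 2·r1
  [ 1  0  -6/7  0   4/7 ]
  [ 0  0  -2/7  0  -8/7 ]
  [ 0  0    -4  3   -28 ]
  [ 1  2    -6  0   -12 ]
r4 := r4 − r1
  [ 1  0   -6/7  0    4/7 ]
  [ 0  0   -2/7  0   -8/7 ]
  [ 0  0     -4  3    -28 ]
  [ 0  2  -36/7  0  -88/7 ]
r2 <=> r4
  [ 1  0   -6/7  0    4/7 ]
  [ 0  2  -36/7  0  -88/7 ]
  [ 0  0     -4  3    -28 ]
  [ 0  0   -2/7  0   -8/7 ]
r2 := 1/2·r2
  [ 1  0   -6/7  0    4/7 ]
  [ 0  1  -18/7  0  -44/7 ]
  [ 0  0     -4  3    -28 ]
  [ 0  0   -2/7  0   -8/7 ]
r3 := -1/4·r3
  [ 1  0   -6/7     0    4/7 ]
  [ 0  1  -18/7     0  -44/7 ]
  [ 0  0      1  -3/4      7 ]
  [ 0  0   -2/7     0   -8/7 ]
r4 := r4 + 2/7·r3
  [ 1  0   -6/7      0    4/7 ]
  [ 0  1  -18/7      0  -44/7 ]
  [ 0  0      1   -3/4      7 ]
  [ 0  0      0  -3/14    6/7 ]
r4 := -14/3·r4
  [ 1  0   -6/7     0    4/7 ]
  [ 0  1  -18/7     0  -44/7 ]
  [ 0  0      1  -3/4      7 ]
  [ 0  0      0     1     -4 ]
r3 := r3 + 3/4·r4
  [ 1  0   -6/7  0    4/7 ]
  [ 0  1  -18/7  0  -44/7 ]
  [ 0  0      1  0      4 ]
  [ 0  0      0  1     -4 ]
r2 := r2 + 18/7·r3
  [ 1  0  -6/7  0  4/7 ]
  [ 0  1     0  0    4 ]
  [ 0  0     1  0    4 ]
  [ 0  0     0  1   -4 ]
r1 := r1 + 6/7·r3
  [ 1  0  0  0   4 ]
  [ 0  1  0  0   4 ]
  [ 0  0  1  0   4 ]
  [ 0  0  0  1  -4 ]
The reduced form has 4 nonzero rows.

rank = 4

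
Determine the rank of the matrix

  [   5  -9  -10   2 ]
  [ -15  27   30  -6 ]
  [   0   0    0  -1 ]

R1 := 1/5·R1
  [   1  -9/5  -2  2/5 ]
  [ -15    27  30   -6 ]
  [   0     0   0   -1 ]
R2 := R2 + 15·R1
  [ 1  -9/5  -2  2/5 ]
  [ 0     0   0    0 ]
  [ 0     0   0   -1 ]
R2 ↔ R3
  [ 1  -9/5  -2  2/5 ]
  [ 0     0   0   -1 ]
  [ 0     0   0    0 ]
R2 := -1·R2
  [ 1  -9/5  -2  2/5 ]
  [ 0     0   0    1 ]
  [ 0     0   0    0 ]
R1 := R1 − 2/5·R2
  [ 1  -9/5  -2  0 ]
  [ 0     0   0  1 ]
  [ 0     0   0  0 ]
The reduced form has 2 nonzero rows.

rank = 2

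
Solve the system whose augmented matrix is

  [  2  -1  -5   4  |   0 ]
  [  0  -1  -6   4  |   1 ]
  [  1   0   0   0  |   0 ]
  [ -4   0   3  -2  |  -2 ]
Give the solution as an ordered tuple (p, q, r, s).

(0, 3, -1, -1/2)

R1 ← 1/2·R1
  [  1  -1/2  -5/2   2  |   0 ]
  [  0    -1    -6   4  |   1 ]
  [  1     0     0   0  |   0 ]
  [ -4     0     3  -2  |  -2 ]
R3 ← R3 − R1
  [  1  -1/2  -5/2   2  |   0 ]
  [  0    -1    -6   4  |   1 ]
  [  0   1/2   5/2  -2  |   0 ]
  [ -4     0     3  -2  |  -2 ]
R4 ← R4 + 4·R1
  [ 1  -1/2  -5/2   2  |   0 ]
  [ 0    -1    -6   4  |   1 ]
  [ 0   1/2   5/2  -2  |   0 ]
  [ 0    -2    -7   6  |  -2 ]
R2 ← -1·R2
  [ 1  -1/2  -5/2   2  |   0 ]
  [ 0     1     6  -4  |  -1 ]
  [ 0   1/2   5/2  -2  |   0 ]
  [ 0    -2    -7   6  |  -2 ]
R3 ← R3 − 1/2·R2
  [ 1  -1/2  -5/2   2  |    0 ]
  [ 0     1     6  -4  |   -1 ]
  [ 0     0  -1/2   0  |  1/2 ]
  [ 0    -2    -7   6  |   -2 ]
R4 ← R4 + 2·R2
  [ 1  -1/2  -5/2   2  |    0 ]
  [ 0     1     6  -4  |   -1 ]
  [ 0     0  -1/2   0  |  1/2 ]
  [ 0     0     5  -2  |   -4 ]
R3 ← -2·R3
  [ 1  -1/2  -5/2   2  |   0 ]
  [ 0     1     6  -4  |  -1 ]
  [ 0     0     1   0  |  -1 ]
  [ 0     0     5  -2  |  -4 ]
R4 ← R4 − 5·R3
  [ 1  -1/2  -5/2   2  |   0 ]
  [ 0     1     6  -4  |  -1 ]
  [ 0     0     1   0  |  -1 ]
  [ 0     0     0  -2  |   1 ]
R4 ← -1/2·R4
  [ 1  -1/2  -5/2   2  |     0 ]
  [ 0     1     6  -4  |    -1 ]
  [ 0     0     1   0  |    -1 ]
  [ 0     0     0   1  |  -1/2 ]
R2 ← R2 + 4·R4
  [ 1  -1/2  -5/2  2  |     0 ]
  [ 0     1     6  0  |    -3 ]
  [ 0     0     1  0  |    -1 ]
  [ 0     0     0  1  |  -1/2 ]
R1 ← R1 − 2·R4
  [ 1  -1/2  -5/2  0  |     1 ]
  [ 0     1     6  0  |    -3 ]
  [ 0     0     1  0  |    -1 ]
  [ 0     0     0  1  |  -1/2 ]
R2 ← R2 − 6·R3
  [ 1  -1/2  -5/2  0  |     1 ]
  [ 0     1     0  0  |     3 ]
  [ 0     0     1  0  |    -1 ]
  [ 0     0     0  1  |  -1/2 ]
R1 ← R1 + 5/2·R3
  [ 1  -1/2  0  0  |  -3/2 ]
  [ 0     1  0  0  |     3 ]
  [ 0     0  1  0  |    -1 ]
  [ 0     0  0  1  |  -1/2 ]
R1 ← R1 + 1/2·R2
  [ 1  0  0  0  |     0 ]
  [ 0  1  0  0  |     3 ]
  [ 0  0  1  0  |    -1 ]
  [ 0  0  0  1  |  -1/2 ]
Reading off the last column: p = 0, q = 3, r = -1, s = -1/2.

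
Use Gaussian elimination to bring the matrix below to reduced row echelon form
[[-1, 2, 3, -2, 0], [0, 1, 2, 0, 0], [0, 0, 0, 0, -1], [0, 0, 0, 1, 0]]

Multiply R1 by -1.
  [ 1  -2  -3  2   0 ]
  [ 0   1   2  0   0 ]
  [ 0   0   0  0  -1 ]
  [ 0   0   0  1   0 ]
Swap R3 and R4.
  [ 1  -2  -3  2   0 ]
  [ 0   1   2  0   0 ]
  [ 0   0   0  1   0 ]
  [ 0   0   0  0  -1 ]
Multiply R4 by -1.
  [ 1  -2  -3  2  0 ]
  [ 0   1   2  0  0 ]
  [ 0   0   0  1  0 ]
  [ 0   0   0  0  1 ]
Subtract 2 times R3 from R1.
  [ 1  -2  -3  0  0 ]
  [ 0   1   2  0  0 ]
  [ 0   0   0  1  0 ]
  [ 0   0   0  0  1 ]
Add 2 times R2 to R1.
  [ 1  0  1  0  0 ]
  [ 0  1  2  0  0 ]
  [ 0  0  0  1  0 ]
  [ 0  0  0  0  1 ]

[[1, 0, 1, 0, 0], [0, 1, 2, 0, 0], [0, 0, 0, 1, 0], [0, 0, 0, 0, 1]]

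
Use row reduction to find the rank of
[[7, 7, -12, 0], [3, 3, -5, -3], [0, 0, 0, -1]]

rank = 3

r1 ← 1/7·r1
  [ 1  1  -12/7   0 ]
  [ 3  3     -5  -3 ]
  [ 0  0      0  -1 ]
r2 ← r2 − 3·r1
  [ 1  1  -12/7   0 ]
  [ 0  0    1/7  -3 ]
  [ 0  0      0  -1 ]
r2 ← 7·r2
  [ 1  1  -12/7    0 ]
  [ 0  0      1  -21 ]
  [ 0  0      0   -1 ]
r3 ← -1·r3
  [ 1  1  -12/7    0 ]
  [ 0  0      1  -21 ]
  [ 0  0      0    1 ]
r2 ← r2 + 21·r3
  [ 1  1  -12/7  0 ]
  [ 0  0      1  0 ]
  [ 0  0      0  1 ]
r1 ← r1 + 12/7·r2
  [ 1  1  0  0 ]
  [ 0  0  1  0 ]
  [ 0  0  0  1 ]
The reduced form has 3 nonzero rows.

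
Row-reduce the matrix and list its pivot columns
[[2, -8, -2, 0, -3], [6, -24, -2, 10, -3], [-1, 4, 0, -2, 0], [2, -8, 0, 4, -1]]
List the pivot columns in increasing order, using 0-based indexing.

R1 → 1/2·R1
  [  1   -4  -1   0  -3/2 ]
  [  6  -24  -2  10    -3 ]
  [ -1    4   0  -2     0 ]
  [  2   -8   0   4    -1 ]
R2 → R2 − 6·R1
  [  1  -4  -1   0  -3/2 ]
  [  0   0   4  10     6 ]
  [ -1   4   0  -2     0 ]
  [  2  -8   0   4    -1 ]
R3 → R3 + R1
  [ 1  -4  -1   0  -3/2 ]
  [ 0   0   4  10     6 ]
  [ 0   0  -1  -2  -3/2 ]
  [ 2  -8   0   4    -1 ]
R4 → R4 − 2·R1
  [ 1  -4  -1   0  -3/2 ]
  [ 0   0   4  10     6 ]
  [ 0   0  -1  -2  -3/2 ]
  [ 0   0   2   4     2 ]
R2 → 1/4·R2
  [ 1  -4  -1    0  -3/2 ]
  [ 0   0   1  5/2   3/2 ]
  [ 0   0  -1   -2  -3/2 ]
  [ 0   0   2    4     2 ]
R3 → R3 + R2
  [ 1  -4  -1    0  -3/2 ]
  [ 0   0   1  5/2   3/2 ]
  [ 0   0   0  1/2     0 ]
  [ 0   0   2    4     2 ]
R4 → R4 − 2·R2
  [ 1  -4  -1    0  -3/2 ]
  [ 0   0   1  5/2   3/2 ]
  [ 0   0   0  1/2     0 ]
  [ 0   0   0   -1    -1 ]
R3 → 2·R3
  [ 1  -4  -1    0  -3/2 ]
  [ 0   0   1  5/2   3/2 ]
  [ 0   0   0    1     0 ]
  [ 0   0   0   -1    -1 ]
R4 → R4 + R3
  [ 1  -4  -1    0  -3/2 ]
  [ 0   0   1  5/2   3/2 ]
  [ 0   0   0    1     0 ]
  [ 0   0   0    0    -1 ]
R4 → -1·R4
  [ 1  -4  -1    0  -3/2 ]
  [ 0   0   1  5/2   3/2 ]
  [ 0   0   0    1     0 ]
  [ 0   0   0    0     1 ]
R2 → R2 − 3/2·R4
  [ 1  -4  -1    0  -3/2 ]
  [ 0   0   1  5/2     0 ]
  [ 0   0   0    1     0 ]
  [ 0   0   0    0     1 ]
R1 → R1 + 3/2·R4
  [ 1  -4  -1    0  0 ]
  [ 0   0   1  5/2  0 ]
  [ 0   0   0    1  0 ]
  [ 0   0   0    0  1 ]
R2 → R2 − 5/2·R3
  [ 1  -4  -1  0  0 ]
  [ 0   0   1  0  0 ]
  [ 0   0   0  1  0 ]
  [ 0   0   0  0  1 ]
R1 → R1 + R2
  [ 1  -4  0  0  0 ]
  [ 0   0  1  0  0 ]
  [ 0   0  0  1  0 ]
  [ 0   0  0  0  1 ]
Pivot columns are the columns containing a leading 1.

0, 2, 3, 4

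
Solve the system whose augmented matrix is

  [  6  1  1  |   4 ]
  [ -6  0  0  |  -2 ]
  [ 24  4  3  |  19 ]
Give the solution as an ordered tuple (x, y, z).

(1/3, 5, -3)

Multiply ρ1 by 1/6.
Add 6 times ρ1 to ρ2.
Subtract 24 times ρ1 from ρ3.
Multiply ρ3 by -1.
Subtract ρ3 from ρ2.
Subtract 1/6 times ρ3 from ρ1.
Subtract 1/6 times ρ2 from ρ1.
Reading off the last column: x = 1/3, y = 5, z = -3.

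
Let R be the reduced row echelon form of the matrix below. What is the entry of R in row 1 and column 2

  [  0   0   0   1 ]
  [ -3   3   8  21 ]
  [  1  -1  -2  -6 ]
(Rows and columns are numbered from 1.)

-1

R1 <=> R2
  [ -3   3   8  21 ]
  [  0   0   0   1 ]
  [  1  -1  -2  -6 ]
R1 ← -1/3·R1
  [ 1  -1  -8/3  -7 ]
  [ 0   0     0   1 ]
  [ 1  -1    -2  -6 ]
R3 ← R3 − R1
  [ 1  -1  -8/3  -7 ]
  [ 0   0     0   1 ]
  [ 0   0   2/3   1 ]
R2 <=> R3
  [ 1  -1  -8/3  -7 ]
  [ 0   0   2/3   1 ]
  [ 0   0     0   1 ]
R2 ← 3/2·R2
  [ 1  -1  -8/3   -7 ]
  [ 0   0     1  3/2 ]
  [ 0   0     0    1 ]
R2 ← R2 − 3/2·R3
  [ 1  -1  -8/3  -7 ]
  [ 0   0     1   0 ]
  [ 0   0     0   1 ]
R1 ← R1 + 7·R3
  [ 1  -1  -8/3  0 ]
  [ 0   0     1  0 ]
  [ 0   0     0  1 ]
R1 ← R1 + 8/3·R2
  [ 1  -1  0  0 ]
  [ 0   0  1  0 ]
  [ 0   0  0  1 ]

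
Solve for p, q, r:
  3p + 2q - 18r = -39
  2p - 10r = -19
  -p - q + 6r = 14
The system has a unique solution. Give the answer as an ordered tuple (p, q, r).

(-2, -3, 3/2)

Form the augmented matrix and row-reduce:
  [  3   2  -18  |  -39 ]
  [  2   0  -10  |  -19 ]
  [ -1  -1    6  |   14 ]
Multiply ρ1 by 1/3.
Subtract 2 times ρ1 from ρ2.
Add ρ1 to ρ3.
Multiply ρ2 by -3/4.
Add 1/3 times ρ2 to ρ3.
Multiply ρ3 by -2.
Add 3/2 times ρ3 to ρ2.
Add 6 times ρ3 to ρ1.
Subtract 2/3 times ρ2 from ρ1.
Reading off the last column: p = -2, q = -3, r = 3/2.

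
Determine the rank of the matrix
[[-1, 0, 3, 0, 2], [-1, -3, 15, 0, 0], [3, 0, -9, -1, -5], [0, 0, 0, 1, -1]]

ρ1 → -1·ρ1
ρ2 → ρ2 + ρ1
ρ3 → ρ3 − 3·ρ1
ρ2 → -1/3·ρ2
ρ3 → -1·ρ3
ρ4 → ρ4 − ρ3
The reduced form has 3 nonzero rows.

rank = 3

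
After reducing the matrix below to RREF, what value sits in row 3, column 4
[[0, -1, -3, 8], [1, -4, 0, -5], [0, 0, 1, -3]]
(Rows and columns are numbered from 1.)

-3

Swap r1 and r2.
  [ 1  -4   0  -5 ]
  [ 0  -1  -3   8 ]
  [ 0   0   1  -3 ]
Multiply r2 by -1.
  [ 1  -4  0  -5 ]
  [ 0   1  3  -8 ]
  [ 0   0  1  -3 ]
Subtract 3 times r3 from r2.
  [ 1  -4  0  -5 ]
  [ 0   1  0   1 ]
  [ 0   0  1  -3 ]
Add 4 times r2 to r1.
  [ 1  0  0  -1 ]
  [ 0  1  0   1 ]
  [ 0  0  1  -3 ]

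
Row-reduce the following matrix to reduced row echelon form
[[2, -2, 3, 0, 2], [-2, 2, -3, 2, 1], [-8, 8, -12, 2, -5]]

[[1, -1, 3/2, 0, 1], [0, 0, 0, 1, 3/2], [0, 0, 0, 0, 0]]

r1 → 1/2·r1
  [  1  -1  3/2  0   1 ]
  [ -2   2   -3  2   1 ]
  [ -8   8  -12  2  -5 ]
r2 → r2 + 2·r1
  [  1  -1  3/2  0   1 ]
  [  0   0    0  2   3 ]
  [ -8   8  -12  2  -5 ]
r3 → r3 + 8·r1
  [ 1  -1  3/2  0  1 ]
  [ 0   0    0  2  3 ]
  [ 0   0    0  2  3 ]
r2 → 1/2·r2
  [ 1  -1  3/2  0    1 ]
  [ 0   0    0  1  3/2 ]
  [ 0   0    0  2    3 ]
r3 → r3 − 2·r2
  [ 1  -1  3/2  0    1 ]
  [ 0   0    0  1  3/2 ]
  [ 0   0    0  0    0 ]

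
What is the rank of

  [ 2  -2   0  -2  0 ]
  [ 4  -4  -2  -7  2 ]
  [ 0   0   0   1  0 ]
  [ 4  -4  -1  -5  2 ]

rank = 4

r1 -> 1/2·r1
  [ 1  -1   0  -1  0 ]
  [ 4  -4  -2  -7  2 ]
  [ 0   0   0   1  0 ]
  [ 4  -4  -1  -5  2 ]
r2 -> r2 − 4·r1
  [ 1  -1   0  -1  0 ]
  [ 0   0  -2  -3  2 ]
  [ 0   0   0   1  0 ]
  [ 4  -4  -1  -5  2 ]
r4 -> r4 − 4·r1
  [ 1  -1   0  -1  0 ]
  [ 0   0  -2  -3  2 ]
  [ 0   0   0   1  0 ]
  [ 0   0  -1  -1  2 ]
r2 -> -1/2·r2
  [ 1  -1   0   -1   0 ]
  [ 0   0   1  3/2  -1 ]
  [ 0   0   0    1   0 ]
  [ 0   0  -1   -1   2 ]
r4 -> r4 + r2
  [ 1  -1  0   -1   0 ]
  [ 0   0  1  3/2  -1 ]
  [ 0   0  0    1   0 ]
  [ 0   0  0  1/2   1 ]
r4 -> r4 − 1/2·r3
  [ 1  -1  0   -1   0 ]
  [ 0   0  1  3/2  -1 ]
  [ 0   0  0    1   0 ]
  [ 0   0  0    0   1 ]
r2 -> r2 + r4
  [ 1  -1  0   -1  0 ]
  [ 0   0  1  3/2  0 ]
  [ 0   0  0    1  0 ]
  [ 0   0  0    0  1 ]
r2 -> r2 − 3/2·r3
  [ 1  -1  0  -1  0 ]
  [ 0   0  1   0  0 ]
  [ 0   0  0   1  0 ]
  [ 0   0  0   0  1 ]
r1 -> r1 + r3
  [ 1  -1  0  0  0 ]
  [ 0   0  1  0  0 ]
  [ 0   0  0  1  0 ]
  [ 0   0  0  0  1 ]
The reduced form has 4 nonzero rows.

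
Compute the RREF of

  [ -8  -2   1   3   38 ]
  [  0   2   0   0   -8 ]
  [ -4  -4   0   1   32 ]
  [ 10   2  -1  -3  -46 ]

[[1, 0, 0, 0, -4], [0, 1, 0, 0, -4], [0, 0, 1, 0, -2], [0, 0, 0, 1, 0]]

R1 -> -1/8·R1
  [  1  1/4  -1/8  -3/8  -19/4 ]
  [  0    2     0     0     -8 ]
  [ -4   -4     0     1     32 ]
  [ 10    2    -1    -3    -46 ]
R3 -> R3 + 4·R1
  [  1  1/4  -1/8  -3/8  -19/4 ]
  [  0    2     0     0     -8 ]
  [  0   -3  -1/2  -1/2     13 ]
  [ 10    2    -1    -3    -46 ]
R4 -> R4 − 10·R1
  [ 1   1/4  -1/8  -3/8  -19/4 ]
  [ 0     2     0     0     -8 ]
  [ 0    -3  -1/2  -1/2     13 ]
  [ 0  -1/2   1/4   3/4    3/2 ]
R2 -> 1/2·R2
  [ 1   1/4  -1/8  -3/8  -19/4 ]
  [ 0     1     0     0     -4 ]
  [ 0    -3  -1/2  -1/2     13 ]
  [ 0  -1/2   1/4   3/4    3/2 ]
R3 -> R3 + 3·R2
  [ 1   1/4  -1/8  -3/8  -19/4 ]
  [ 0     1     0     0     -4 ]
  [ 0     0  -1/2  -1/2      1 ]
  [ 0  -1/2   1/4   3/4    3/2 ]
R4 -> R4 + 1/2·R2
  [ 1  1/4  -1/8  -3/8  -19/4 ]
  [ 0    1     0     0     -4 ]
  [ 0    0  -1/2  -1/2      1 ]
  [ 0    0   1/4   3/4   -1/2 ]
R3 -> -2·R3
  [ 1  1/4  -1/8  -3/8  -19/4 ]
  [ 0    1     0     0     -4 ]
  [ 0    0     1     1     -2 ]
  [ 0    0   1/4   3/4   -1/2 ]
R4 -> R4 − 1/4·R3
  [ 1  1/4  -1/8  -3/8  -19/4 ]
  [ 0    1     0     0     -4 ]
  [ 0    0     1     1     -2 ]
  [ 0    0     0   1/2      0 ]
R4 -> 2·R4
  [ 1  1/4  -1/8  -3/8  -19/4 ]
  [ 0    1     0     0     -4 ]
  [ 0    0     1     1     -2 ]
  [ 0    0     0     1      0 ]
R3 -> R3 − R4
  [ 1  1/4  -1/8  -3/8  -19/4 ]
  [ 0    1     0     0     -4 ]
  [ 0    0     1     0     -2 ]
  [ 0    0     0     1      0 ]
R1 -> R1 + 3/8·R4
  [ 1  1/4  -1/8  0  -19/4 ]
  [ 0    1     0  0     -4 ]
  [ 0    0     1  0     -2 ]
  [ 0    0     0  1      0 ]
R1 -> R1 + 1/8·R3
  [ 1  1/4  0  0  -5 ]
  [ 0    1  0  0  -4 ]
  [ 0    0  1  0  -2 ]
  [ 0    0  0  1   0 ]
R1 -> R1 − 1/4·R2
  [ 1  0  0  0  -4 ]
  [ 0  1  0  0  -4 ]
  [ 0  0  1  0  -2 ]
  [ 0  0  0  1   0 ]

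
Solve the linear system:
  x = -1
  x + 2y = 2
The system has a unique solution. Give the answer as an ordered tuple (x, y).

Form the augmented matrix and row-reduce:
  [ 1  0  |  -1 ]
  [ 1  2  |   2 ]
R2 ← R2 − R1
  [ 1  0  |  -1 ]
  [ 0  2  |   3 ]
R2 ← 1/2·R2
  [ 1  0  |   -1 ]
  [ 0  1  |  3/2 ]
Reading off the last column: x = -1, y = 3/2.

(-1, 3/2)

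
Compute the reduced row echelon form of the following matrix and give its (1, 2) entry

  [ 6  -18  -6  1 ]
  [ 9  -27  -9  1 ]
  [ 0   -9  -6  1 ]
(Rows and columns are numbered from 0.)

Multiply R1 by 1/6.
  [ 1   -3  -1  1/6 ]
  [ 9  -27  -9    1 ]
  [ 0   -9  -6    1 ]
Subtract 9 times R1 from R2.
  [ 1  -3  -1   1/6 ]
  [ 0   0   0  -1/2 ]
  [ 0  -9  -6     1 ]
Swap R2 and R3.
  [ 1  -3  -1   1/6 ]
  [ 0  -9  -6     1 ]
  [ 0   0   0  -1/2 ]
Multiply R2 by -1/9.
  [ 1  -3   -1   1/6 ]
  [ 0   1  2/3  -1/9 ]
  [ 0   0    0  -1/2 ]
Multiply R3 by -2.
  [ 1  -3   -1   1/6 ]
  [ 0   1  2/3  -1/9 ]
  [ 0   0    0     1 ]
Add 1/9 times R3 to R2.
  [ 1  -3   -1  1/6 ]
  [ 0   1  2/3    0 ]
  [ 0   0    0    1 ]
Subtract 1/6 times R3 from R1.
  [ 1  -3   -1  0 ]
  [ 0   1  2/3  0 ]
  [ 0   0    0  1 ]
Add 3 times R2 to R1.
  [ 1  0    1  0 ]
  [ 0  1  2/3  0 ]
  [ 0  0    0  1 ]

2/3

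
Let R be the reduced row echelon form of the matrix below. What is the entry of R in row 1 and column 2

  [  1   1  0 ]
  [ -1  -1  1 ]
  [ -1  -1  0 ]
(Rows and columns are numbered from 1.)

1

Add R1 to R2.
  [  1   1  0 ]
  [  0   0  1 ]
  [ -1  -1  0 ]
Add R1 to R3.
  [ 1  1  0 ]
  [ 0  0  1 ]
  [ 0  0  0 ]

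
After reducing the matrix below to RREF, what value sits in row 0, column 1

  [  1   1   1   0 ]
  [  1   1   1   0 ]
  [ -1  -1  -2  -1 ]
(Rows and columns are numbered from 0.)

r2 ← r2 − r1
  [  1   1   1   0 ]
  [  0   0   0   0 ]
  [ -1  -1  -2  -1 ]
r3 ← r3 + r1
  [ 1  1   1   0 ]
  [ 0  0   0   0 ]
  [ 0  0  -1  -1 ]
r2 <=> r3
  [ 1  1   1   0 ]
  [ 0  0  -1  -1 ]
  [ 0  0   0   0 ]
r2 ← -1·r2
  [ 1  1  1  0 ]
  [ 0  0  1  1 ]
  [ 0  0  0  0 ]
r1 ← r1 − r2
  [ 1  1  0  -1 ]
  [ 0  0  1   1 ]
  [ 0  0  0   0 ]

1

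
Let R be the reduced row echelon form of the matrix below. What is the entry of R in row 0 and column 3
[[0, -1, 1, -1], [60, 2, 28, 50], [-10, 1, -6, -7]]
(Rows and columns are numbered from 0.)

R1 ↔ R2
  [  60   2  28  50 ]
  [   0  -1   1  -1 ]
  [ -10   1  -6  -7 ]
R1 → 1/60·R1
  [   1  1/30  7/15  5/6 ]
  [   0    -1     1   -1 ]
  [ -10     1    -6   -7 ]
R3 → R3 + 10·R1
  [ 1  1/30  7/15  5/6 ]
  [ 0    -1     1   -1 ]
  [ 0   4/3  -4/3  4/3 ]
R2 → -1·R2
  [ 1  1/30  7/15  5/6 ]
  [ 0     1    -1    1 ]
  [ 0   4/3  -4/3  4/3 ]
R3 → R3 − 4/3·R2
  [ 1  1/30  7/15  5/6 ]
  [ 0     1    -1    1 ]
  [ 0     0     0    0 ]
R1 → R1 − 1/30·R2
  [ 1  0  1/2  4/5 ]
  [ 0  1   -1    1 ]
  [ 0  0    0    0 ]

4/5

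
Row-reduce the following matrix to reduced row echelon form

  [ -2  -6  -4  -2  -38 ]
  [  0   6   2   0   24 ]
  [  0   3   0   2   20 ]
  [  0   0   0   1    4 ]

[[1, 0, 0, 0, 3], [0, 1, 0, 0, 4], [0, 0, 1, 0, 0], [0, 0, 0, 1, 4]]

Multiply R1 by -1/2.
  [ 1  3  2  1  19 ]
  [ 0  6  2  0  24 ]
  [ 0  3  0  2  20 ]
  [ 0  0  0  1   4 ]
Multiply R2 by 1/6.
  [ 1  3    2  1  19 ]
  [ 0  1  1/3  0   4 ]
  [ 0  3    0  2  20 ]
  [ 0  0    0  1   4 ]
Subtract 3 times R2 from R3.
  [ 1  3    2  1  19 ]
  [ 0  1  1/3  0   4 ]
  [ 0  0   -1  2   8 ]
  [ 0  0    0  1   4 ]
Multiply R3 by -1.
  [ 1  3    2   1  19 ]
  [ 0  1  1/3   0   4 ]
  [ 0  0    1  -2  -8 ]
  [ 0  0    0   1   4 ]
Add 2 times R4 to R3.
  [ 1  3    2  1  19 ]
  [ 0  1  1/3  0   4 ]
  [ 0  0    1  0   0 ]
  [ 0  0    0  1   4 ]
Subtract R4 from R1.
  [ 1  3    2  0  15 ]
  [ 0  1  1/3  0   4 ]
  [ 0  0    1  0   0 ]
  [ 0  0    0  1   4 ]
Subtract 1/3 times R3 from R2.
  [ 1  3  2  0  15 ]
  [ 0  1  0  0   4 ]
  [ 0  0  1  0   0 ]
  [ 0  0  0  1   4 ]
Subtract 2 times R3 from R1.
  [ 1  3  0  0  15 ]
  [ 0  1  0  0   4 ]
  [ 0  0  1  0   0 ]
  [ 0  0  0  1   4 ]
Subtract 3 times R2 from R1.
  [ 1  0  0  0  3 ]
  [ 0  1  0  0  4 ]
  [ 0  0  1  0  0 ]
  [ 0  0  0  1  4 ]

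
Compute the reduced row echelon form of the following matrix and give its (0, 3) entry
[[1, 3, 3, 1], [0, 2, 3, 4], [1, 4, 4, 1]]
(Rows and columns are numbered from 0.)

1

Subtract R1 from R3.
  [ 1  3  3  1 ]
  [ 0  2  3  4 ]
  [ 0  1  1  0 ]
Multiply R2 by 1/2.
  [ 1  3    3  1 ]
  [ 0  1  3/2  2 ]
  [ 0  1    1  0 ]
Subtract R2 from R3.
  [ 1  3     3   1 ]
  [ 0  1   3/2   2 ]
  [ 0  0  -1/2  -2 ]
Multiply R3 by -2.
  [ 1  3    3  1 ]
  [ 0  1  3/2  2 ]
  [ 0  0    1  4 ]
Subtract 3/2 times R3 from R2.
  [ 1  3  3   1 ]
  [ 0  1  0  -4 ]
  [ 0  0  1   4 ]
Subtract 3 times R3 from R1.
  [ 1  3  0  -11 ]
  [ 0  1  0   -4 ]
  [ 0  0  1    4 ]
Subtract 3 times R2 from R1.
  [ 1  0  0   1 ]
  [ 0  1  0  -4 ]
  [ 0  0  1   4 ]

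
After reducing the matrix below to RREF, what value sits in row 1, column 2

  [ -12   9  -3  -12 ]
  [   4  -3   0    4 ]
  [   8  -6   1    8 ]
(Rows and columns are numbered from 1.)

ρ1 → -1/12·ρ1
  [ 1  -3/4  1/4  1 ]
  [ 4    -3    0  4 ]
  [ 8    -6    1  8 ]
ρ2 → ρ2 − 4·ρ1
  [ 1  -3/4  1/4  1 ]
  [ 0     0   -1  0 ]
  [ 8    -6    1  8 ]
ρ3 → ρ3 − 8·ρ1
  [ 1  -3/4  1/4  1 ]
  [ 0     0   -1  0 ]
  [ 0     0   -1  0 ]
ρ2 → -1·ρ2
  [ 1  -3/4  1/4  1 ]
  [ 0     0    1  0 ]
  [ 0     0   -1  0 ]
ρ3 → ρ3 + ρ2
  [ 1  -3/4  1/4  1 ]
  [ 0     0    1  0 ]
  [ 0     0    0  0 ]
ρ1 → ρ1 − 1/4·ρ2
  [ 1  -3/4  0  1 ]
  [ 0     0  1  0 ]
  [ 0     0  0  0 ]

-3/4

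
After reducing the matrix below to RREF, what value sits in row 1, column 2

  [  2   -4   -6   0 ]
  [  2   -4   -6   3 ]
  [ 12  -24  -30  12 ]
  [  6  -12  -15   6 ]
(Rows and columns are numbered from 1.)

Multiply ρ1 by 1/2.
  [  1   -2   -3   0 ]
  [  2   -4   -6   3 ]
  [ 12  -24  -30  12 ]
  [  6  -12  -15   6 ]
Subtract 2 times ρ1 from ρ2.
  [  1   -2   -3   0 ]
  [  0    0    0   3 ]
  [ 12  -24  -30  12 ]
  [  6  -12  -15   6 ]
Subtract 12 times ρ1 from ρ3.
  [ 1   -2   -3   0 ]
  [ 0    0    0   3 ]
  [ 0    0    6  12 ]
  [ 6  -12  -15   6 ]
Subtract 6 times ρ1 from ρ4.
  [ 1  -2  -3   0 ]
  [ 0   0   0   3 ]
  [ 0   0   6  12 ]
  [ 0   0   3   6 ]
Swap ρ2 and ρ3.
  [ 1  -2  -3   0 ]
  [ 0   0   6  12 ]
  [ 0   0   0   3 ]
  [ 0   0   3   6 ]
Multiply ρ2 by 1/6.
  [ 1  -2  -3  0 ]
  [ 0   0   1  2 ]
  [ 0   0   0  3 ]
  [ 0   0   3  6 ]
Subtract 3 times ρ2 from ρ4.
  [ 1  -2  -3  0 ]
  [ 0   0   1  2 ]
  [ 0   0   0  3 ]
  [ 0   0   0  0 ]
Multiply ρ3 by 1/3.
  [ 1  -2  -3  0 ]
  [ 0   0   1  2 ]
  [ 0   0   0  1 ]
  [ 0   0   0  0 ]
Subtract 2 times ρ3 from ρ2.
  [ 1  -2  -3  0 ]
  [ 0   0   1  0 ]
  [ 0   0   0  1 ]
  [ 0   0   0  0 ]
Add 3 times ρ2 to ρ1.
  [ 1  -2  0  0 ]
  [ 0   0  1  0 ]
  [ 0   0  0  1 ]
  [ 0   0  0  0 ]

-2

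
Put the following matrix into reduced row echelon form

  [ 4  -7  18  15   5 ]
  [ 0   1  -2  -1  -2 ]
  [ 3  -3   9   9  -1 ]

[[1, 0, 1, 2, 0], [0, 1, -2, -1, 0], [0, 0, 0, 0, 1]]

r1 → 1/4·r1
r3 → r3 − 3·r1
r3 → r3 − 9/4·r2
r3 → -4·r3
r2 → r2 + 2·r3
r1 → r1 − 5/4·r3
r1 → r1 + 7/4·r2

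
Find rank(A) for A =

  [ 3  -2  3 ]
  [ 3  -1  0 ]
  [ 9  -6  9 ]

rank = 2

R1 -> 1/3·R1
  [ 1  -2/3  1 ]
  [ 3    -1  0 ]
  [ 9    -6  9 ]
R2 -> R2 − 3·R1
  [ 1  -2/3   1 ]
  [ 0     1  -3 ]
  [ 9    -6   9 ]
R3 -> R3 − 9·R1
  [ 1  -2/3   1 ]
  [ 0     1  -3 ]
  [ 0     0   0 ]
R1 -> R1 + 2/3·R2
  [ 1  0  -1 ]
  [ 0  1  -3 ]
  [ 0  0   0 ]
The reduced form has 2 nonzero rows.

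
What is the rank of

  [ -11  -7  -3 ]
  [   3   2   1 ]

R1 -> -1/11·R1
  [ 1  7/11  3/11 ]
  [ 3     2     1 ]
R2 -> R2 − 3·R1
  [ 1  7/11  3/11 ]
  [ 0  1/11  2/11 ]
R2 -> 11·R2
  [ 1  7/11  3/11 ]
  [ 0     1     2 ]
R1 -> R1 − 7/11·R2
  [ 1  0  -1 ]
  [ 0  1   2 ]
The reduced form has 2 nonzero rows.

rank = 2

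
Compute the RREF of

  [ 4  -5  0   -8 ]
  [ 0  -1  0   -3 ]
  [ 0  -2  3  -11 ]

[[1, 0, 0, 7/4], [0, 1, 0, 3], [0, 0, 1, -5/3]]

Multiply ρ1 by 1/4.
  [ 1  -5/4  0   -2 ]
  [ 0    -1  0   -3 ]
  [ 0    -2  3  -11 ]
Multiply ρ2 by -1.
  [ 1  -5/4  0   -2 ]
  [ 0     1  0    3 ]
  [ 0    -2  3  -11 ]
Add 2 times ρ2 to ρ3.
  [ 1  -5/4  0  -2 ]
  [ 0     1  0   3 ]
  [ 0     0  3  -5 ]
Multiply ρ3 by 1/3.
  [ 1  -5/4  0    -2 ]
  [ 0     1  0     3 ]
  [ 0     0  1  -5/3 ]
Add 5/4 times ρ2 to ρ1.
  [ 1  0  0   7/4 ]
  [ 0  1  0     3 ]
  [ 0  0  1  -5/3 ]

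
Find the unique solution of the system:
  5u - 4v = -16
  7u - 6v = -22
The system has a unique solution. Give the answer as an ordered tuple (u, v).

Form the augmented matrix and row-reduce:
  [ 5  -4  |  -16 ]
  [ 7  -6  |  -22 ]
Multiply r1 by 1/5.
  [ 1  -4/5  |  -16/5 ]
  [ 7    -6  |    -22 ]
Subtract 7 times r1 from r2.
  [ 1  -4/5  |  -16/5 ]
  [ 0  -2/5  |    2/5 ]
Multiply r2 by -5/2.
  [ 1  -4/5  |  -16/5 ]
  [ 0     1  |     -1 ]
Add 4/5 times r2 to r1.
  [ 1  0  |  -4 ]
  [ 0  1  |  -1 ]
Reading off the last column: u = -4, v = -1.

(-4, -1)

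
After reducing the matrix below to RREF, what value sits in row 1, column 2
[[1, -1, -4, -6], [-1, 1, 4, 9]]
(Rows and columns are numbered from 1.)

ρ2 -> ρ2 + ρ1
  [ 1  -1  -4  -6 ]
  [ 0   0   0   3 ]
ρ2 -> 1/3·ρ2
  [ 1  -1  -4  -6 ]
  [ 0   0   0   1 ]
ρ1 -> ρ1 + 6·ρ2
  [ 1  -1  -4  0 ]
  [ 0   0   0  1 ]

-1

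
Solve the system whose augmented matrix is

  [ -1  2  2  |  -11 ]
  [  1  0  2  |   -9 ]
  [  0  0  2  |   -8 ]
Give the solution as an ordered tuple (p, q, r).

(-1, -2, -4)

R1 ← -1·R1
  [ 1  -2  -2  |  11 ]
  [ 1   0   2  |  -9 ]
  [ 0   0   2  |  -8 ]
R2 ← R2 − R1
  [ 1  -2  -2  |   11 ]
  [ 0   2   4  |  -20 ]
  [ 0   0   2  |   -8 ]
R2 ← 1/2·R2
  [ 1  -2  -2  |   11 ]
  [ 0   1   2  |  -10 ]
  [ 0   0   2  |   -8 ]
R3 ← 1/2·R3
  [ 1  -2  -2  |   11 ]
  [ 0   1   2  |  -10 ]
  [ 0   0   1  |   -4 ]
R2 ← R2 − 2·R3
  [ 1  -2  -2  |  11 ]
  [ 0   1   0  |  -2 ]
  [ 0   0   1  |  -4 ]
R1 ← R1 + 2·R3
  [ 1  -2  0  |   3 ]
  [ 0   1  0  |  -2 ]
  [ 0   0  1  |  -4 ]
R1 ← R1 + 2·R2
  [ 1  0  0  |  -1 ]
  [ 0  1  0  |  -2 ]
  [ 0  0  1  |  -4 ]
Reading off the last column: p = -1, q = -2, r = -4.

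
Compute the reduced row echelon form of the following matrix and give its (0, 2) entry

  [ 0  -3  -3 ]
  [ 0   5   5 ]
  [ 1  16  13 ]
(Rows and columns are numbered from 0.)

-3

ρ1 <-> ρ3
  [ 1  16  13 ]
  [ 0   5   5 ]
  [ 0  -3  -3 ]
ρ2 → 1/5·ρ2
  [ 1  16  13 ]
  [ 0   1   1 ]
  [ 0  -3  -3 ]
ρ3 → ρ3 + 3·ρ2
  [ 1  16  13 ]
  [ 0   1   1 ]
  [ 0   0   0 ]
ρ1 → ρ1 − 16·ρ2
  [ 1  0  -3 ]
  [ 0  1   1 ]
  [ 0  0   0 ]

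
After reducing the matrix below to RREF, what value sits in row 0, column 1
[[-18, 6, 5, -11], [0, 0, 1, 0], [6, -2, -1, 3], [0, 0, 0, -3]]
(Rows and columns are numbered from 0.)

-1/3

ρ1 -> -1/18·ρ1
  [ 1  -1/3  -5/18  11/18 ]
  [ 0     0      1      0 ]
  [ 6    -2     -1      3 ]
  [ 0     0      0     -3 ]
ρ3 -> ρ3 − 6·ρ1
  [ 1  -1/3  -5/18  11/18 ]
  [ 0     0      1      0 ]
  [ 0     0    2/3   -2/3 ]
  [ 0     0      0     -3 ]
ρ3 -> ρ3 − 2/3·ρ2
  [ 1  -1/3  -5/18  11/18 ]
  [ 0     0      1      0 ]
  [ 0     0      0   -2/3 ]
  [ 0     0      0     -3 ]
ρ3 -> -3/2·ρ3
  [ 1  -1/3  -5/18  11/18 ]
  [ 0     0      1      0 ]
  [ 0     0      0      1 ]
  [ 0     0      0     -3 ]
ρ4 -> ρ4 + 3·ρ3
  [ 1  -1/3  -5/18  11/18 ]
  [ 0     0      1      0 ]
  [ 0     0      0      1 ]
  [ 0     0      0      0 ]
ρ1 -> ρ1 − 11/18·ρ3
  [ 1  -1/3  -5/18  0 ]
  [ 0     0      1  0 ]
  [ 0     0      0  1 ]
  [ 0     0      0  0 ]
ρ1 -> ρ1 + 5/18·ρ2
  [ 1  -1/3  0  0 ]
  [ 0     0  1  0 ]
  [ 0     0  0  1 ]
  [ 0     0  0  0 ]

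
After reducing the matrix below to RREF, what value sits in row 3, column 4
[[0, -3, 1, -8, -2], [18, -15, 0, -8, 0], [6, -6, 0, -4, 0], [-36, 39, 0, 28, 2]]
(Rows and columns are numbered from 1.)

ρ1 <=> ρ2
ρ1 := 1/18·ρ1
ρ3 := ρ3 − 6·ρ1
ρ4 := ρ4 + 36·ρ1
ρ2 := -1/3·ρ2
ρ3 := ρ3 + ρ2
ρ4 := ρ4 − 9·ρ2
ρ3 := -3·ρ3
ρ4 := ρ4 − 3·ρ3
ρ4 := 1/2·ρ4
ρ3 := ρ3 + 2·ρ4
ρ2 := ρ2 − 2/3·ρ4
ρ2 := ρ2 + 1/3·ρ3
ρ1 := ρ1 + 5/6·ρ2

-4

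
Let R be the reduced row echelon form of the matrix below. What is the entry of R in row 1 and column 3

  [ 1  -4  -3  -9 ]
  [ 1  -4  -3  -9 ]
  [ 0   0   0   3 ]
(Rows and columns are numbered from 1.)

r2 → r2 − r1
r2 <-> r3
r2 → 1/3·r2
r1 → r1 + 9·r2

-3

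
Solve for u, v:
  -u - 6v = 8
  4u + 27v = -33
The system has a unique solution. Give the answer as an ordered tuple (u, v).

(-6, -1/3)

Form the augmented matrix and row-reduce:
  [ -1  -6  |    8 ]
  [  4  27  |  -33 ]
Multiply ρ1 by -1.
  [ 1   6  |   -8 ]
  [ 4  27  |  -33 ]
Subtract 4 times ρ1 from ρ2.
  [ 1  6  |  -8 ]
  [ 0  3  |  -1 ]
Multiply ρ2 by 1/3.
  [ 1  6  |    -8 ]
  [ 0  1  |  -1/3 ]
Subtract 6 times ρ2 from ρ1.
  [ 1  0  |    -6 ]
  [ 0  1  |  -1/3 ]
Reading off the last column: u = -6, v = -1/3.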